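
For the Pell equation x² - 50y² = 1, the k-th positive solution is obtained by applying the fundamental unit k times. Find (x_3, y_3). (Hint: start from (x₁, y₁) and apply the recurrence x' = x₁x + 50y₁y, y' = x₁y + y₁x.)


Step 1: Find the fundamental solution (x₁, y₁) of x² - 50y² = 1.
  Expand √50 as a continued fraction. a₀ = ⌊√50⌋ = 7; iterate m_{k+1} = d_k·a_k − m_k, d_{k+1} = (50 − m_{k+1}²)/d_k, a_{k+1} = ⌊(a₀ + m_{k+1})/d_{k+1}⌋ (starting m₀ = 0, d₀ = 1), with convergents p_k = a_k·p_{k-1} + p_{k-2}, q_k = a_k·q_{k-1} + q_{k-2} (p₋₁ = 1, q₋₁ = 0):
  k = 0: a₀ = 7; p₀/q₀ = 7/1; p₀² − 50·q₀² = 49 − 50 = -1.
  k = 1: m = 7, d = 1, a = ⌊(7 + 7)/1⌋ = 14; p/q = (14·7 + 1)/(14·1 + 0) = 99/14; p² − 50·q² = 9801 − 9800 = 1.
  The first convergent with p² − 50·q² = 1 gives the fundamental solution (x₁, y₁) = (99, 14).
Step 2: Apply the recurrence (x_{n+1}, y_{n+1}) = (x₁x_n + 50y₁y_n, x₁y_n + y₁x_n) repeatedly.
  From (x_1, y_1) = (99, 14): x_2 = 99·99 + 50·14·14 = 19601; y_2 = 99·14 + 14·99 = 2772.
  From (x_2, y_2) = (19601, 2772): x_3 = 99·19601 + 50·14·2772 = 3880899; y_3 = 99·2772 + 14·19601 = 548842.
Step 3: Verify x_3² - 50·y_3² = 15061377048201 - 15061377048200 = 1 (should be 1). ✓

(x_1, y_1) = (99, 14); (x_3, y_3) = (3880899, 548842).


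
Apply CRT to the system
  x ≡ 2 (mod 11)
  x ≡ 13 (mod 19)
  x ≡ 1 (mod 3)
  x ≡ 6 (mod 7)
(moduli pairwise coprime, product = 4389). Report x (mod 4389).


Product of moduli M = 11 · 19 · 3 · 7 = 4389.
Merge one congruence at a time:
  Start: x ≡ 2 (mod 11).
  Combine with x ≡ 13 (mod 19); new modulus lcm = 209.
    Write x = 2 + 11·t and substitute into x ≡ 13 (mod 19): 11·t ≡ 13 − 2 = 11 (mod 19).
    The inverse of 11 mod 19 is 7 (since 11·7 = 77 = 4·19 + 1), so t ≡ 7·11 = 77 ≡ 1 (mod 19).
    Then x = 2 + 11·1 = 13, valid modulo lcm(11, 19) = 209: x ≡ 13 (mod 209).
  Combine with x ≡ 1 (mod 3); new modulus lcm = 627.
    Write x = 13 + 209·t and substitute into x ≡ 1 (mod 3): 209·t ≡ 1 − 13 = -12 (mod 3).
    Reduce coefficients mod 3: 2·t ≡ 0 (mod 3).
    The inverse of 2 mod 3 is 2 (since 2·2 = 4 = 1·3 + 1), so t ≡ 2·0 = 0 ≡ 0 (mod 3).
    Then x = 13 + 209·0 = 13, valid modulo lcm(209, 3) = 627: x ≡ 13 (mod 627).
  Combine with x ≡ 6 (mod 7); new modulus lcm = 4389.
    Write x = 13 + 627·t and substitute into x ≡ 6 (mod 7): 627·t ≡ 6 − 13 = -7 (mod 7).
    Reduce coefficients mod 7: 4·t ≡ 0 (mod 7).
    The inverse of 4 mod 7 is 2 (since 4·2 = 8 = 1·7 + 1), so t ≡ 2·0 = 0 ≡ 0 (mod 7).
    Then x = 13 + 627·0 = 13, valid modulo lcm(627, 7) = 4389: x ≡ 13 (mod 4389).
Verify against each original: 13 mod 11 = 2, 13 mod 19 = 13, 13 mod 3 = 1, 13 mod 7 = 6.

x ≡ 13 (mod 4389).


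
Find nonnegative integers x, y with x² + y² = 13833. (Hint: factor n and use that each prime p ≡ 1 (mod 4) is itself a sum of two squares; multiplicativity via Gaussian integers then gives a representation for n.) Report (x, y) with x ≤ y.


Step 1: Factor n = 13833 = 3^2 · 29 · 53.
Step 2: Check the mod-4 condition on each prime factor: 3 ≡ 3 (mod 4), exponent 2 (must be even); 29 ≡ 1 (mod 4), exponent 1; 53 ≡ 1 (mod 4), exponent 1.
All primes ≡ 3 (mod 4) appear to even exponent (or don't appear), so by the two-squares theorem n IS expressible as a sum of two squares.
Step 3: Build a representation. Group n = k² · m with k = 3 and m = 29 · 53 = 1537 (a product of primes ≡ 1 (mod 4)); a representation of m scales to one of n via (k·x)² + (k·y)² = k²(x² + y²). Each prime p ≡ 1 (mod 4) is itself a sum of two squares; find a² by testing p − a² for a perfect square:
  29: 29 − 1² = 28, 29 − 2² = 25 = 5² ⇒ 29 = 2² + 5².
  53: 53 − 1² = 52, 53 − 2² = 49 = 7² ⇒ 53 = 2² + 7².
  Combine using the Brahmagupta–Fibonacci identity (a² + b²)(c² + d²) = (ac − bd)² + (ad + bc)² = (ac + bd)² + (ad − bc)²:
  29 · 53 = 1537: from (2² + 5²)(2² + 7²), take (2·2 − 5·7, 2·7 + 5·2) = (4 − 35, 14 + 10) = (-31, 24); dropping signs (only squares matter) gives (31, 24); check 31² + 24² = 961 + 576 = 1537 ✓.
  Scale by k = 3: (3·31, 3·24) = (93, 72).
Step 4: Order so x ≤ y and verify: 72² + 93² = 5184 + 8649 = 13833 = n. ✓

n = 13833 = 72² + 93² (one valid representation with x ≤ y).


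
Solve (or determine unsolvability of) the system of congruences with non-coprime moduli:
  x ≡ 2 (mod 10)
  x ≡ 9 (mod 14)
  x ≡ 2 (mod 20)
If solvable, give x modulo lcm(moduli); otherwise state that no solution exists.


Moduli 10, 14, 20 are not pairwise coprime, so CRT works modulo lcm(m_i) when all pairwise compatibility conditions hold.
Pairwise compatibility: gcd(m_i, m_j) must divide a_i - a_j for every pair.
Merge one congruence at a time:
  Start: x ≡ 2 (mod 10).
  Combine with x ≡ 9 (mod 14): gcd(10, 14) = 2, and 9 - 2 = 7 is NOT divisible by 2.
    ⇒ system is inconsistent (no integer solution).

No solution (the system is inconsistent).


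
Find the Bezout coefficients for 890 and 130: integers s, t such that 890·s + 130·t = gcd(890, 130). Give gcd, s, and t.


Euclidean algorithm on (890, 130) — divide until remainder is 0:
  890 = 6 · 130 + 110
  130 = 1 · 110 + 20
  110 = 5 · 20 + 10
  20 = 2 · 10 + 0
gcd(890, 130) = 10.
Track Bezout coefficients alongside the remainders: start with r₀ = 890 = a·1 + b·0 (s = 1, t = 0) and r₁ = 130 = a·0 + b·1 (s = 0, t = 1); each new remainder r_{k+1} = r_{k-1} − q_k·r_k inherits s_{k+1} = s_{k-1} − q_k·s_k, t_{k+1} = t_{k-1} − q_k·t_k, so r_k = a·s_k + b·t_k at every step:
  q = 6: r = 110, s = 1 − 6·0 = 1, t = 0 − 6·1 = -6  (check: 890·1 + 130·(-6) = 110)
  q = 1: r = 20, s = 0 − 1·1 = -1, t = 1 − 1·(-6) = 7  (check: 890·(-1) + 130·7 = 20)
  q = 5: r = 10, s = 1 − 5·(-1) = 6, t = -6 − 5·7 = -41  (check: 890·6 + 130·(-41) = 10)
The row with r = 10 (the gcd) gives the Bezout coefficients s = 6, t = -41.
Result: 890 · (6) + 130 · (-41) = 10.

gcd(890, 130) = 10; s = 6, t = -41 (check: 890·6 + 130·(-41) = 10).


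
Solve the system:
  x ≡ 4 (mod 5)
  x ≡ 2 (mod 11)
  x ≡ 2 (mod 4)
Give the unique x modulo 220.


Moduli 5, 11, 4 are pairwise coprime; by CRT there is a unique solution modulo M = 5 · 11 · 4 = 220.
Solve pairwise, accumulating the modulus:
  Start with x ≡ 4 (mod 5).
  Combine with x ≡ 2 (mod 11): since gcd(5, 11) = 1, we get a unique residue mod 55.
    Write x = 4 + 5·t and substitute into x ≡ 2 (mod 11): 5·t ≡ 2 − 4 = -2 (mod 11).
    Reduce coefficients mod 11: 5·t ≡ 9 (mod 11).
    The inverse of 5 mod 11 is 9 (since 5·9 = 45 = 4·11 + 1), so t ≡ 9·9 = 81 ≡ 4 (mod 11).
    Then x = 4 + 5·4 = 24, valid modulo lcm(5, 11) = 55: x ≡ 24 (mod 55).
  Combine with x ≡ 2 (mod 4): since gcd(55, 4) = 1, we get a unique residue mod 220.
    Write x = 24 + 55·t and substitute into x ≡ 2 (mod 4): 55·t ≡ 2 − 24 = -22 (mod 4).
    Reduce coefficients mod 4: 3·t ≡ 2 (mod 4).
    The inverse of 3 mod 4 is 3 (since 3·3 = 9 = 2·4 + 1), so t ≡ 3·2 = 6 ≡ 2 (mod 4).
    Then x = 24 + 55·2 = 134, valid modulo lcm(55, 4) = 220: x ≡ 134 (mod 220).
Verify: 134 mod 5 = 4 ✓, 134 mod 11 = 2 ✓, 134 mod 4 = 2 ✓.

x ≡ 134 (mod 220).


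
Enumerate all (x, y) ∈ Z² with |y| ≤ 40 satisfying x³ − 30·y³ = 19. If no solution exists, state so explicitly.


The equation is x³ - 30y³ = 19. For fixed y, x³ = 30·y³ + 19, so a solution requires the RHS to be a perfect cube.
Strategy: iterate y from -40 to 40, compute RHS = 30·y³ + 19, and check whether it is a (positive or negative) perfect cube.
Check small values of y:
  y = 0: RHS = 19 is not a perfect cube.
  y = 1: RHS = 49 is not a perfect cube.
  y = -1: RHS = -11 is not a perfect cube.
  y = 2: RHS = 259 is not a perfect cube.
  y = -2: RHS = -221 is not a perfect cube.
  y = 3: RHS = 829 is not a perfect cube.
  y = -3: RHS = -791 is not a perfect cube.
Continuing the search up to |y| = 40 finds no solutions either.
No (x, y) in the scanned range satisfies the equation.

No integer solutions with |y| ≤ 40.


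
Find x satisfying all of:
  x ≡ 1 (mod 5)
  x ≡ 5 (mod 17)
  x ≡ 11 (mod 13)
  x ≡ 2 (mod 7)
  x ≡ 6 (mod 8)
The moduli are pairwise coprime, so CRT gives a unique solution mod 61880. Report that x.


Product of moduli M = 5 · 17 · 13 · 7 · 8 = 61880.
Merge one congruence at a time:
  Start: x ≡ 1 (mod 5).
  Combine with x ≡ 5 (mod 17); new modulus lcm = 85.
    Write x = 1 + 5·t and substitute into x ≡ 5 (mod 17): 5·t ≡ 5 − 1 = 4 (mod 17).
    The inverse of 5 mod 17 is 7 (since 5·7 = 35 = 2·17 + 1), so t ≡ 7·4 = 28 ≡ 11 (mod 17).
    Then x = 1 + 5·11 = 56, valid modulo lcm(5, 17) = 85: x ≡ 56 (mod 85).
  Combine with x ≡ 11 (mod 13); new modulus lcm = 1105.
    Write x = 56 + 85·t and substitute into x ≡ 11 (mod 13): 85·t ≡ 11 − 56 = -45 (mod 13).
    Reduce coefficients mod 13: 7·t ≡ 7 (mod 13).
    The inverse of 7 mod 13 is 2 (since 7·2 = 14 = 1·13 + 1), so t ≡ 2·7 = 14 ≡ 1 (mod 13).
    Then x = 56 + 85·1 = 141, valid modulo lcm(85, 13) = 1105: x ≡ 141 (mod 1105).
  Combine with x ≡ 2 (mod 7); new modulus lcm = 7735.
    Write x = 141 + 1105·t and substitute into x ≡ 2 (mod 7): 1105·t ≡ 2 − 141 = -139 (mod 7).
    Reduce coefficients mod 7: 6·t ≡ 1 (mod 7).
    The inverse of 6 mod 7 is 6 (since 6·6 = 36 = 5·7 + 1), so t ≡ 6·1 = 6 ≡ 6 (mod 7).
    Then x = 141 + 1105·6 = 6771, valid modulo lcm(1105, 7) = 7735: x ≡ 6771 (mod 7735).
  Combine with x ≡ 6 (mod 8); new modulus lcm = 61880.
    Write x = 6771 + 7735·t and substitute into x ≡ 6 (mod 8): 7735·t ≡ 6 − 6771 = -6765 (mod 8).
    Reduce coefficients mod 8: 7·t ≡ 3 (mod 8).
    The inverse of 7 mod 8 is 7 (since 7·7 = 49 = 6·8 + 1), so t ≡ 7·3 = 21 ≡ 5 (mod 8).
    Then x = 6771 + 7735·5 = 45446, valid modulo lcm(7735, 8) = 61880: x ≡ 45446 (mod 61880).
Verify against each original: 45446 mod 5 = 1, 45446 mod 17 = 5, 45446 mod 13 = 11, 45446 mod 7 = 2, 45446 mod 8 = 6.

x ≡ 45446 (mod 61880).


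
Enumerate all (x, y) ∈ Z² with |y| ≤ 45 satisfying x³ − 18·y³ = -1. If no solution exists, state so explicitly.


The equation is x³ - 18y³ = -1. For fixed y, x³ = 18·y³ − 1, so a solution requires the RHS to be a perfect cube.
Strategy: iterate y from -45 to 45, compute RHS = 18·y³ − 1, and check whether it is a (positive or negative) perfect cube.
Check small values of y:
  y = 0: RHS = -1 = (-1)³ ⇒ x = -1 works.
  y = 1: RHS = 17 is not a perfect cube.
  y = -1: RHS = -19 is not a perfect cube.
  y = 2: RHS = 143 is not a perfect cube.
  y = -2: RHS = -145 is not a perfect cube.
  y = 3: RHS = 485 is not a perfect cube.
  y = -3: RHS = -487 is not a perfect cube.
Continuing the search up to |y| = 45 finds no further solutions beyond those listed.
Collected solutions: (-1, 0).

Solutions (with |y| ≤ 45): (-1, 0).


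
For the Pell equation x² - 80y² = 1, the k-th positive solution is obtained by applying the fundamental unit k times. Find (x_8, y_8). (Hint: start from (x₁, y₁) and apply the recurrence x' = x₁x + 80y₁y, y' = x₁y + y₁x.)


Step 1: Find the fundamental solution (x₁, y₁) of x² - 80y² = 1.
  Expand √80 as a continued fraction. a₀ = ⌊√80⌋ = 8; iterate m_{k+1} = d_k·a_k − m_k, d_{k+1} = (80 − m_{k+1}²)/d_k, a_{k+1} = ⌊(a₀ + m_{k+1})/d_{k+1}⌋ (starting m₀ = 0, d₀ = 1), with convergents p_k = a_k·p_{k-1} + p_{k-2}, q_k = a_k·q_{k-1} + q_{k-2} (p₋₁ = 1, q₋₁ = 0):
  k = 0: a₀ = 8; p₀/q₀ = 8/1; p₀² − 80·q₀² = 64 − 80 = -16.
  k = 1: m = 8, d = 16, a = ⌊(8 + 8)/16⌋ = 1; p/q = (1·8 + 1)/(1·1 + 0) = 9/1; p² − 80·q² = 81 − 80 = 1.
  The first convergent with p² − 80·q² = 1 gives the fundamental solution (x₁, y₁) = (9, 1).
Step 2: Apply the recurrence (x_{n+1}, y_{n+1}) = (x₁x_n + 80y₁y_n, x₁y_n + y₁x_n) repeatedly.
  From (x_1, y_1) = (9, 1): x_2 = 9·9 + 80·1·1 = 161; y_2 = 9·1 + 1·9 = 18.
  From (x_2, y_2) = (161, 18): x_3 = 9·161 + 80·1·18 = 2889; y_3 = 9·18 + 1·161 = 323.
  From (x_3, y_3) = (2889, 323): x_4 = 9·2889 + 80·1·323 = 51841; y_4 = 9·323 + 1·2889 = 5796.
  From (x_4, y_4) = (51841, 5796): x_5 = 9·51841 + 80·1·5796 = 930249; y_5 = 9·5796 + 1·51841 = 104005.
  From (x_5, y_5) = (930249, 104005): x_6 = 9·930249 + 80·1·104005 = 16692641; y_6 = 9·104005 + 1·930249 = 1866294.
  From (x_6, y_6) = (16692641, 1866294): x_7 = 9·16692641 + 80·1·1866294 = 299537289; y_7 = 9·1866294 + 1·16692641 = 33489287.
  From (x_7, y_7) = (299537289, 33489287): x_8 = 9·299537289 + 80·1·33489287 = 5374978561; y_8 = 9·33489287 + 1·299537289 = 600940872.
Step 3: Verify x_8² - 80·y_8² = 28890394531209630721 - 28890394531209630720 = 1 (should be 1). ✓

(x_1, y_1) = (9, 1); (x_8, y_8) = (5374978561, 600940872).


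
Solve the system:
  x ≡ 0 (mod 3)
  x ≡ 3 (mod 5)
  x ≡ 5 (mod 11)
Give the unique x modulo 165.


Moduli 3, 5, 11 are pairwise coprime; by CRT there is a unique solution modulo M = 3 · 5 · 11 = 165.
Solve pairwise, accumulating the modulus:
  Start with x ≡ 0 (mod 3).
  Combine with x ≡ 3 (mod 5): since gcd(3, 5) = 1, we get a unique residue mod 15.
    Write x = 0 + 3·t and substitute into x ≡ 3 (mod 5): 3·t ≡ 3 − 0 = 3 (mod 5).
    The inverse of 3 mod 5 is 2 (since 3·2 = 6 = 1·5 + 1), so t ≡ 2·3 = 6 ≡ 1 (mod 5).
    Then x = 0 + 3·1 = 3, valid modulo lcm(3, 5) = 15: x ≡ 3 (mod 15).
  Combine with x ≡ 5 (mod 11): since gcd(15, 11) = 1, we get a unique residue mod 165.
    Write x = 3 + 15·t and substitute into x ≡ 5 (mod 11): 15·t ≡ 5 − 3 = 2 (mod 11).
    Reduce coefficients mod 11: 4·t ≡ 2 (mod 11).
    The inverse of 4 mod 11 is 3 (since 4·3 = 12 = 1·11 + 1), so t ≡ 3·2 = 6 ≡ 6 (mod 11).
    Then x = 3 + 15·6 = 93, valid modulo lcm(15, 11) = 165: x ≡ 93 (mod 165).
Verify: 93 mod 3 = 0 ✓, 93 mod 5 = 3 ✓, 93 mod 11 = 5 ✓.

x ≡ 93 (mod 165).


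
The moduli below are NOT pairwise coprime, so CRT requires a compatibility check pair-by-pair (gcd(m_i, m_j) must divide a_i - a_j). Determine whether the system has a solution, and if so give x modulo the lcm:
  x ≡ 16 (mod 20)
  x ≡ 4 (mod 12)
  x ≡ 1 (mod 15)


Moduli 20, 12, 15 are not pairwise coprime, so CRT works modulo lcm(m_i) when all pairwise compatibility conditions hold.
Pairwise compatibility: gcd(m_i, m_j) must divide a_i - a_j for every pair.
Merge one congruence at a time:
  Start: x ≡ 16 (mod 20).
  Combine with x ≡ 4 (mod 12): gcd(20, 12) = 4; 4 - 16 = -12, which IS divisible by 4, so compatible.
    Write x = 16 + 20·t and substitute into x ≡ 4 (mod 12): 20·t ≡ 4 − 16 = -12 (mod 12).
    Divide the congruence (and modulus) by g = 4: 5·t ≡ -3 (mod 3).
    Reduce coefficients mod 3: 2·t ≡ 0 (mod 3).
    The inverse of 2 mod 3 is 2 (since 2·2 = 4 = 1·3 + 1), so t ≡ 2·0 = 0 ≡ 0 (mod 3).
    Then x = 16 + 20·0 = 16, valid modulo lcm(20, 12) = 60: x ≡ 16 (mod 60).
  Combine with x ≡ 1 (mod 15): gcd(60, 15) = 15; 1 - 16 = -15, which IS divisible by 15, so compatible.
    Write x = 16 + 60·t and substitute into x ≡ 1 (mod 15): 60·t ≡ 1 − 16 = -15 (mod 15).
    Divide the congruence (and modulus) by g = 15: 4·t ≡ -1 (mod 1).
    Modulo 1 every t works; take t = 0.
    Then x = 16 + 60·0 = 16, valid modulo lcm(60, 15) = 60: x ≡ 16 (mod 60).
Verify: 16 mod 20 = 16, 16 mod 12 = 4, 16 mod 15 = 1.

x ≡ 16 (mod 60).


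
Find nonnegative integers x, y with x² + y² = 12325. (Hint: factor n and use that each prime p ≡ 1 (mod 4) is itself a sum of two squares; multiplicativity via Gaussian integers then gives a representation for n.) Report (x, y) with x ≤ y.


Step 1: Factor n = 12325 = 5^2 · 17 · 29.
Step 2: Check the mod-4 condition on each prime factor: 5 ≡ 1 (mod 4), exponent 2; 17 ≡ 1 (mod 4), exponent 1; 29 ≡ 1 (mod 4), exponent 1.
All primes ≡ 3 (mod 4) appear to even exponent (or don't appear), so by the two-squares theorem n IS expressible as a sum of two squares.
Step 3: Build a representation. Group n = k² · m with k = 5 and m = 17 · 29 = 493 (a product of primes ≡ 1 (mod 4)); a representation of m scales to one of n via (k·x)² + (k·y)² = k²(x² + y²). Each prime p ≡ 1 (mod 4) is itself a sum of two squares; find a² by testing p − a² for a perfect square:
  17: 17 − 1² = 16 = 4² ⇒ 17 = 1² + 4².
  29: 29 − 1² = 28, 29 − 2² = 25 = 5² ⇒ 29 = 2² + 5².
  Combine using the Brahmagupta–Fibonacci identity (a² + b²)(c² + d²) = (ac − bd)² + (ad + bc)² = (ac + bd)² + (ad − bc)²:
  17 · 29 = 493: from (1² + 4²)(2² + 5²), take (1·2 − 4·5, 1·5 + 4·2) = (2 − 20, 5 + 8) = (-18, 13); dropping signs (only squares matter) gives (18, 13); check 18² + 13² = 324 + 169 = 493 ✓.
  Scale by k = 5: (5·18, 5·13) = (90, 65).
Step 4: Order so x ≤ y and verify: 65² + 90² = 4225 + 8100 = 12325 = n. ✓

n = 12325 = 65² + 90² (one valid representation with x ≤ y).


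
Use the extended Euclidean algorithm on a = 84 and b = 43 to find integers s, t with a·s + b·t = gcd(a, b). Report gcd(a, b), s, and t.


Euclidean algorithm on (84, 43) — divide until remainder is 0:
  84 = 1 · 43 + 41
  43 = 1 · 41 + 2
  41 = 20 · 2 + 1
  2 = 2 · 1 + 0
gcd(84, 43) = 1.
Track Bezout coefficients alongside the remainders: start with r₀ = 84 = a·1 + b·0 (s = 1, t = 0) and r₁ = 43 = a·0 + b·1 (s = 0, t = 1); each new remainder r_{k+1} = r_{k-1} − q_k·r_k inherits s_{k+1} = s_{k-1} − q_k·s_k, t_{k+1} = t_{k-1} − q_k·t_k, so r_k = a·s_k + b·t_k at every step:
  q = 1: r = 41, s = 1 − 1·0 = 1, t = 0 − 1·1 = -1  (check: 84·1 + 43·(-1) = 41)
  q = 1: r = 2, s = 0 − 1·1 = -1, t = 1 − 1·(-1) = 2  (check: 84·(-1) + 43·2 = 2)
  q = 20: r = 1, s = 1 − 20·(-1) = 21, t = -1 − 20·2 = -41  (check: 84·21 + 43·(-41) = 1)
The row with r = 1 (the gcd) gives the Bezout coefficients s = 21, t = -41.
Result: 84 · (21) + 43 · (-41) = 1.

gcd(84, 43) = 1; s = 21, t = -41 (check: 84·21 + 43·(-41) = 1).


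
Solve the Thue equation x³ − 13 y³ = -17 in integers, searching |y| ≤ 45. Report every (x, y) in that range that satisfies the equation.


The equation is x³ - 13y³ = -17. For fixed y, x³ = 13·y³ − 17, so a solution requires the RHS to be a perfect cube.
Strategy: iterate y from -45 to 45, compute RHS = 13·y³ − 17, and check whether it is a (positive or negative) perfect cube.
Check small values of y:
  y = 0: RHS = -17 is not a perfect cube.
  y = 1: RHS = -4 is not a perfect cube.
  y = -1: RHS = -30 is not a perfect cube.
  y = 2: RHS = 87 is not a perfect cube.
  y = -2: RHS = -121 is not a perfect cube.
  y = 3: RHS = 334 is not a perfect cube.
  y = -3: RHS = -368 is not a perfect cube.
Continuing the search up to |y| = 45 finds no solutions either.
No (x, y) in the scanned range satisfies the equation.

No integer solutions with |y| ≤ 45.


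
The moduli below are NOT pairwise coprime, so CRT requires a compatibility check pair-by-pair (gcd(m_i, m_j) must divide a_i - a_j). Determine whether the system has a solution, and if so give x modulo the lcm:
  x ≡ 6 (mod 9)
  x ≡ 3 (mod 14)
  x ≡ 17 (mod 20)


Moduli 9, 14, 20 are not pairwise coprime, so CRT works modulo lcm(m_i) when all pairwise compatibility conditions hold.
Pairwise compatibility: gcd(m_i, m_j) must divide a_i - a_j for every pair.
Merge one congruence at a time:
  Start: x ≡ 6 (mod 9).
  Combine with x ≡ 3 (mod 14): gcd(9, 14) = 1; 3 - 6 = -3, which IS divisible by 1, so compatible.
    Write x = 6 + 9·t and substitute into x ≡ 3 (mod 14): 9·t ≡ 3 − 6 = -3 (mod 14).
    Reduce coefficients mod 14: 9·t ≡ 11 (mod 14).
    The inverse of 9 mod 14 is 11 (since 9·11 = 99 = 7·14 + 1), so t ≡ 11·11 = 121 ≡ 9 (mod 14).
    Then x = 6 + 9·9 = 87, valid modulo lcm(9, 14) = 126: x ≡ 87 (mod 126).
  Combine with x ≡ 17 (mod 20): gcd(126, 20) = 2; 17 - 87 = -70, which IS divisible by 2, so compatible.
    Write x = 87 + 126·t and substitute into x ≡ 17 (mod 20): 126·t ≡ 17 − 87 = -70 (mod 20).
    Divide the congruence (and modulus) by g = 2: 63·t ≡ -35 (mod 10).
    Reduce coefficients mod 10: 3·t ≡ 5 (mod 10).
    The inverse of 3 mod 10 is 7 (since 3·7 = 21 = 2·10 + 1), so t ≡ 7·5 = 35 ≡ 5 (mod 10).
    Then x = 87 + 126·5 = 717, valid modulo lcm(126, 20) = 1260: x ≡ 717 (mod 1260).
Verify: 717 mod 9 = 6, 717 mod 14 = 3, 717 mod 20 = 17.

x ≡ 717 (mod 1260).


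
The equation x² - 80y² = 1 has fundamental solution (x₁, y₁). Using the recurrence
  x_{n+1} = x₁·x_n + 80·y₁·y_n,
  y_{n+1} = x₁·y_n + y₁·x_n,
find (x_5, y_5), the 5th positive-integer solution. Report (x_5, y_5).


Step 1: Find the fundamental solution (x₁, y₁) of x² - 80y² = 1.
  Expand √80 as a continued fraction. a₀ = ⌊√80⌋ = 8; iterate m_{k+1} = d_k·a_k − m_k, d_{k+1} = (80 − m_{k+1}²)/d_k, a_{k+1} = ⌊(a₀ + m_{k+1})/d_{k+1}⌋ (starting m₀ = 0, d₀ = 1), with convergents p_k = a_k·p_{k-1} + p_{k-2}, q_k = a_k·q_{k-1} + q_{k-2} (p₋₁ = 1, q₋₁ = 0):
  k = 0: a₀ = 8; p₀/q₀ = 8/1; p₀² − 80·q₀² = 64 − 80 = -16.
  k = 1: m = 8, d = 16, a = ⌊(8 + 8)/16⌋ = 1; p/q = (1·8 + 1)/(1·1 + 0) = 9/1; p² − 80·q² = 81 − 80 = 1.
  The first convergent with p² − 80·q² = 1 gives the fundamental solution (x₁, y₁) = (9, 1).
Step 2: Apply the recurrence (x_{n+1}, y_{n+1}) = (x₁x_n + 80y₁y_n, x₁y_n + y₁x_n) repeatedly.
  From (x_1, y_1) = (9, 1): x_2 = 9·9 + 80·1·1 = 161; y_2 = 9·1 + 1·9 = 18.
  From (x_2, y_2) = (161, 18): x_3 = 9·161 + 80·1·18 = 2889; y_3 = 9·18 + 1·161 = 323.
  From (x_3, y_3) = (2889, 323): x_4 = 9·2889 + 80·1·323 = 51841; y_4 = 9·323 + 1·2889 = 5796.
  From (x_4, y_4) = (51841, 5796): x_5 = 9·51841 + 80·1·5796 = 930249; y_5 = 9·5796 + 1·51841 = 104005.
Step 3: Verify x_5² - 80·y_5² = 865363202001 - 865363202000 = 1 (should be 1). ✓

(x_1, y_1) = (9, 1); (x_5, y_5) = (930249, 104005).


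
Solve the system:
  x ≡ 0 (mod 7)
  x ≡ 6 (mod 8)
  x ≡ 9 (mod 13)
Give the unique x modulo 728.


Moduli 7, 8, 13 are pairwise coprime; by CRT there is a unique solution modulo M = 7 · 8 · 13 = 728.
Solve pairwise, accumulating the modulus:
  Start with x ≡ 0 (mod 7).
  Combine with x ≡ 6 (mod 8): since gcd(7, 8) = 1, we get a unique residue mod 56.
    Write x = 0 + 7·t and substitute into x ≡ 6 (mod 8): 7·t ≡ 6 − 0 = 6 (mod 8).
    The inverse of 7 mod 8 is 7 (since 7·7 = 49 = 6·8 + 1), so t ≡ 7·6 = 42 ≡ 2 (mod 8).
    Then x = 0 + 7·2 = 14, valid modulo lcm(7, 8) = 56: x ≡ 14 (mod 56).
  Combine with x ≡ 9 (mod 13): since gcd(56, 13) = 1, we get a unique residue mod 728.
    Write x = 14 + 56·t and substitute into x ≡ 9 (mod 13): 56·t ≡ 9 − 14 = -5 (mod 13).
    Reduce coefficients mod 13: 4·t ≡ 8 (mod 13).
    The inverse of 4 mod 13 is 10 (since 4·10 = 40 = 3·13 + 1), so t ≡ 10·8 = 80 ≡ 2 (mod 13).
    Then x = 14 + 56·2 = 126, valid modulo lcm(56, 13) = 728: x ≡ 126 (mod 728).
Verify: 126 mod 7 = 0 ✓, 126 mod 8 = 6 ✓, 126 mod 13 = 9 ✓.

x ≡ 126 (mod 728).


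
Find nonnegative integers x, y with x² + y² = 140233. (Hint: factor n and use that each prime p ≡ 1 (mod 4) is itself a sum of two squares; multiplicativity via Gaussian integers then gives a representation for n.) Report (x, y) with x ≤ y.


Step 1: Factor n = 140233 = 17 · 73 · 113.
Step 2: Check the mod-4 condition on each prime factor: 17 ≡ 1 (mod 4), exponent 1; 73 ≡ 1 (mod 4), exponent 1; 113 ≡ 1 (mod 4), exponent 1.
All primes ≡ 3 (mod 4) appear to even exponent (or don't appear), so by the two-squares theorem n IS expressible as a sum of two squares.
Step 3: Build a representation. Here n = 17 · 73 · 113 is a product of primes ≡ 1 (mod 4). Each prime p ≡ 1 (mod 4) is itself a sum of two squares; find a² by testing p − a² for a perfect square:
  17: 17 − 1² = 16 = 4² ⇒ 17 = 1² + 4².
  73: 73 − 1² = 72, 73 − 2² = 69, 73 − 3² = 64 = 8² ⇒ 73 = 3² + 8².
  113: 113 − 1² = 112, 113 − 2² = 109, 113 − 3² = 104, 113 − 4² = 97, 113 − 5² = 88, 113 − 6² = 77, 113 − 7² = 64 = 8² ⇒ 113 = 7² + 8².
  Combine using the Brahmagupta–Fibonacci identity (a² + b²)(c² + d²) = (ac − bd)² + (ad + bc)² = (ac + bd)² + (ad − bc)²:
  17 · 73 = 1241: from (1² + 4²)(3² + 8²), take (1·3 − 4·8, 1·8 + 4·3) = (3 − 32, 8 + 12) = (-29, 20); dropping signs (only squares matter) gives (29, 20); check 29² + 20² = 841 + 400 = 1241 ✓.
  1241 · 113 = 140233: from (29² + 20²)(7² + 8²), take (29·7 − 20·8, 29·8 + 20·7) = (203 − 160, 232 + 140) = (43, 372); check 43² + 372² = 1849 + 138384 = 140233 ✓.
Step 4: Order so x ≤ y and verify: 43² + 372² = 1849 + 138384 = 140233 = n. ✓

n = 140233 = 43² + 372² (one valid representation with x ≤ y).


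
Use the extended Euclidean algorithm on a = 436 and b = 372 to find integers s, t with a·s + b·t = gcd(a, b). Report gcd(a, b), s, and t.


Euclidean algorithm on (436, 372) — divide until remainder is 0:
  436 = 1 · 372 + 64
  372 = 5 · 64 + 52
  64 = 1 · 52 + 12
  52 = 4 · 12 + 4
  12 = 3 · 4 + 0
gcd(436, 372) = 4.
Track Bezout coefficients alongside the remainders: start with r₀ = 436 = a·1 + b·0 (s = 1, t = 0) and r₁ = 372 = a·0 + b·1 (s = 0, t = 1); each new remainder r_{k+1} = r_{k-1} − q_k·r_k inherits s_{k+1} = s_{k-1} − q_k·s_k, t_{k+1} = t_{k-1} − q_k·t_k, so r_k = a·s_k + b·t_k at every step:
  q = 1: r = 64, s = 1 − 1·0 = 1, t = 0 − 1·1 = -1  (check: 436·1 + 372·(-1) = 64)
  q = 5: r = 52, s = 0 − 5·1 = -5, t = 1 − 5·(-1) = 6  (check: 436·(-5) + 372·6 = 52)
  q = 1: r = 12, s = 1 − 1·(-5) = 6, t = -1 − 1·6 = -7  (check: 436·6 + 372·(-7) = 12)
  q = 4: r = 4, s = -5 − 4·6 = -29, t = 6 − 4·(-7) = 34  (check: 436·(-29) + 372·34 = 4)
The row with r = 4 (the gcd) gives the Bezout coefficients s = -29, t = 34.
Result: 436 · (-29) + 372 · (34) = 4.

gcd(436, 372) = 4; s = -29, t = 34 (check: 436·(-29) + 372·34 = 4).


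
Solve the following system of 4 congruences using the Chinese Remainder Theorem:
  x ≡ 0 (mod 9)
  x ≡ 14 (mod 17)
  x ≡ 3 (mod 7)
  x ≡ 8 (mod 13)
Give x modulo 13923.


Product of moduli M = 9 · 17 · 7 · 13 = 13923.
Merge one congruence at a time:
  Start: x ≡ 0 (mod 9).
  Combine with x ≡ 14 (mod 17); new modulus lcm = 153.
    Write x = 0 + 9·t and substitute into x ≡ 14 (mod 17): 9·t ≡ 14 − 0 = 14 (mod 17).
    The inverse of 9 mod 17 is 2 (since 9·2 = 18 = 1·17 + 1), so t ≡ 2·14 = 28 ≡ 11 (mod 17).
    Then x = 0 + 9·11 = 99, valid modulo lcm(9, 17) = 153: x ≡ 99 (mod 153).
  Combine with x ≡ 3 (mod 7); new modulus lcm = 1071.
    Write x = 99 + 153·t and substitute into x ≡ 3 (mod 7): 153·t ≡ 3 − 99 = -96 (mod 7).
    Reduce coefficients mod 7: 6·t ≡ 2 (mod 7).
    The inverse of 6 mod 7 is 6 (since 6·6 = 36 = 5·7 + 1), so t ≡ 6·2 = 12 ≡ 5 (mod 7).
    Then x = 99 + 153·5 = 864, valid modulo lcm(153, 7) = 1071: x ≡ 864 (mod 1071).
  Combine with x ≡ 8 (mod 13); new modulus lcm = 13923.
    Write x = 864 + 1071·t and substitute into x ≡ 8 (mod 13): 1071·t ≡ 8 − 864 = -856 (mod 13).
    Reduce coefficients mod 13: 5·t ≡ 2 (mod 13).
    The inverse of 5 mod 13 is 8 (since 5·8 = 40 = 3·13 + 1), so t ≡ 8·2 = 16 ≡ 3 (mod 13).
    Then x = 864 + 1071·3 = 4077, valid modulo lcm(1071, 13) = 13923: x ≡ 4077 (mod 13923).
Verify against each original: 4077 mod 9 = 0, 4077 mod 17 = 14, 4077 mod 7 = 3, 4077 mod 13 = 8.

x ≡ 4077 (mod 13923).


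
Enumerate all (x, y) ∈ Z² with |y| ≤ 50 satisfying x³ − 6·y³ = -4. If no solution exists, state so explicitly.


The equation is x³ - 6y³ = -4. For fixed y, x³ = 6·y³ − 4, so a solution requires the RHS to be a perfect cube.
Strategy: iterate y from -50 to 50, compute RHS = 6·y³ − 4, and check whether it is a (positive or negative) perfect cube.
Check small values of y:
  y = 0: RHS = -4 is not a perfect cube.
  y = 1: RHS = 2 is not a perfect cube.
  y = -1: RHS = -10 is not a perfect cube.
  y = 2: RHS = 44 is not a perfect cube.
  y = -2: RHS = -52 is not a perfect cube.
  y = 3: RHS = 158 is not a perfect cube.
  y = -3: RHS = -166 is not a perfect cube.
Continuing the search up to |y| = 50 finds no solutions either.
No (x, y) in the scanned range satisfies the equation.

No integer solutions with |y| ≤ 50.


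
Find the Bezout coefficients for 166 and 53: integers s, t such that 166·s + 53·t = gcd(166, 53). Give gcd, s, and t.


Euclidean algorithm on (166, 53) — divide until remainder is 0:
  166 = 3 · 53 + 7
  53 = 7 · 7 + 4
  7 = 1 · 4 + 3
  4 = 1 · 3 + 1
  3 = 3 · 1 + 0
gcd(166, 53) = 1.
Track Bezout coefficients alongside the remainders: start with r₀ = 166 = a·1 + b·0 (s = 1, t = 0) and r₁ = 53 = a·0 + b·1 (s = 0, t = 1); each new remainder r_{k+1} = r_{k-1} − q_k·r_k inherits s_{k+1} = s_{k-1} − q_k·s_k, t_{k+1} = t_{k-1} − q_k·t_k, so r_k = a·s_k + b·t_k at every step:
  q = 3: r = 7, s = 1 − 3·0 = 1, t = 0 − 3·1 = -3  (check: 166·1 + 53·(-3) = 7)
  q = 7: r = 4, s = 0 − 7·1 = -7, t = 1 − 7·(-3) = 22  (check: 166·(-7) + 53·22 = 4)
  q = 1: r = 3, s = 1 − 1·(-7) = 8, t = -3 − 1·22 = -25  (check: 166·8 + 53·(-25) = 3)
  q = 1: r = 1, s = -7 − 1·8 = -15, t = 22 − 1·(-25) = 47  (check: 166·(-15) + 53·47 = 1)
The row with r = 1 (the gcd) gives the Bezout coefficients s = -15, t = 47.
Result: 166 · (-15) + 53 · (47) = 1.

gcd(166, 53) = 1; s = -15, t = 47 (check: 166·(-15) + 53·47 = 1).


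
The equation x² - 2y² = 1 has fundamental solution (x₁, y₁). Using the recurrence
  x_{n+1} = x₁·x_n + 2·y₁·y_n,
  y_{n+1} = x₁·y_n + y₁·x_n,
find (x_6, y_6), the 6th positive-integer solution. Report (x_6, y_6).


Step 1: Find the fundamental solution (x₁, y₁) of x² - 2y² = 1.
  Expand √2 as a continued fraction. a₀ = ⌊√2⌋ = 1; iterate m_{k+1} = d_k·a_k − m_k, d_{k+1} = (2 − m_{k+1}²)/d_k, a_{k+1} = ⌊(a₀ + m_{k+1})/d_{k+1}⌋ (starting m₀ = 0, d₀ = 1), with convergents p_k = a_k·p_{k-1} + p_{k-2}, q_k = a_k·q_{k-1} + q_{k-2} (p₋₁ = 1, q₋₁ = 0):
  k = 0: a₀ = 1; p₀/q₀ = 1/1; p₀² − 2·q₀² = 1 − 2 = -1.
  k = 1: m = 1, d = 1, a = ⌊(1 + 1)/1⌋ = 2; p/q = (2·1 + 1)/(2·1 + 0) = 3/2; p² − 2·q² = 9 − 8 = 1.
  The first convergent with p² − 2·q² = 1 gives the fundamental solution (x₁, y₁) = (3, 2).
Step 2: Apply the recurrence (x_{n+1}, y_{n+1}) = (x₁x_n + 2y₁y_n, x₁y_n + y₁x_n) repeatedly.
  From (x_1, y_1) = (3, 2): x_2 = 3·3 + 2·2·2 = 17; y_2 = 3·2 + 2·3 = 12.
  From (x_2, y_2) = (17, 12): x_3 = 3·17 + 2·2·12 = 99; y_3 = 3·12 + 2·17 = 70.
  From (x_3, y_3) = (99, 70): x_4 = 3·99 + 2·2·70 = 577; y_4 = 3·70 + 2·99 = 408.
  From (x_4, y_4) = (577, 408): x_5 = 3·577 + 2·2·408 = 3363; y_5 = 3·408 + 2·577 = 2378.
  From (x_5, y_5) = (3363, 2378): x_6 = 3·3363 + 2·2·2378 = 19601; y_6 = 3·2378 + 2·3363 = 13860.
Step 3: Verify x_6² - 2·y_6² = 384199201 - 384199200 = 1 (should be 1). ✓

(x_1, y_1) = (3, 2); (x_6, y_6) = (19601, 13860).


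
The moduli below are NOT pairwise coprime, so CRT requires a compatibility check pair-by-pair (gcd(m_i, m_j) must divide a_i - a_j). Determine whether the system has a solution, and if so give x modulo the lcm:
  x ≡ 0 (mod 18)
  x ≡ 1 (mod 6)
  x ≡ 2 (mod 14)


Moduli 18, 6, 14 are not pairwise coprime, so CRT works modulo lcm(m_i) when all pairwise compatibility conditions hold.
Pairwise compatibility: gcd(m_i, m_j) must divide a_i - a_j for every pair.
Merge one congruence at a time:
  Start: x ≡ 0 (mod 18).
  Combine with x ≡ 1 (mod 6): gcd(18, 6) = 6, and 1 - 0 = 1 is NOT divisible by 6.
    ⇒ system is inconsistent (no integer solution).

No solution (the system is inconsistent).


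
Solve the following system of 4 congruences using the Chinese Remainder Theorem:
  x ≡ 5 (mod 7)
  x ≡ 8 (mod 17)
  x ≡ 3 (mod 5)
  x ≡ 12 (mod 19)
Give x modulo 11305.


Product of moduli M = 7 · 17 · 5 · 19 = 11305.
Merge one congruence at a time:
  Start: x ≡ 5 (mod 7).
  Combine with x ≡ 8 (mod 17); new modulus lcm = 119.
    Write x = 5 + 7·t and substitute into x ≡ 8 (mod 17): 7·t ≡ 8 − 5 = 3 (mod 17).
    The inverse of 7 mod 17 is 5 (since 7·5 = 35 = 2·17 + 1), so t ≡ 5·3 = 15 ≡ 15 (mod 17).
    Then x = 5 + 7·15 = 110, valid modulo lcm(7, 17) = 119: x ≡ 110 (mod 119).
  Combine with x ≡ 3 (mod 5); new modulus lcm = 595.
    Write x = 110 + 119·t and substitute into x ≡ 3 (mod 5): 119·t ≡ 3 − 110 = -107 (mod 5).
    Reduce coefficients mod 5: 4·t ≡ 3 (mod 5).
    The inverse of 4 mod 5 is 4 (since 4·4 = 16 = 3·5 + 1), so t ≡ 4·3 = 12 ≡ 2 (mod 5).
    Then x = 110 + 119·2 = 348, valid modulo lcm(119, 5) = 595: x ≡ 348 (mod 595).
  Combine with x ≡ 12 (mod 19); new modulus lcm = 11305.
    Write x = 348 + 595·t and substitute into x ≡ 12 (mod 19): 595·t ≡ 12 − 348 = -336 (mod 19).
    Reduce coefficients mod 19: 6·t ≡ 6 (mod 19).
    The inverse of 6 mod 19 is 16 (since 6·16 = 96 = 5·19 + 1), so t ≡ 16·6 = 96 ≡ 1 (mod 19).
    Then x = 348 + 595·1 = 943, valid modulo lcm(595, 19) = 11305: x ≡ 943 (mod 11305).
Verify against each original: 943 mod 7 = 5, 943 mod 17 = 8, 943 mod 5 = 3, 943 mod 19 = 12.

x ≡ 943 (mod 11305).


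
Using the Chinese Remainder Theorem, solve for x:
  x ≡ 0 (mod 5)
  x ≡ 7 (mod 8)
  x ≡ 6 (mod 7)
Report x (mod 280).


Moduli 5, 8, 7 are pairwise coprime; by CRT there is a unique solution modulo M = 5 · 8 · 7 = 280.
Solve pairwise, accumulating the modulus:
  Start with x ≡ 0 (mod 5).
  Combine with x ≡ 7 (mod 8): since gcd(5, 8) = 1, we get a unique residue mod 40.
    Write x = 0 + 5·t and substitute into x ≡ 7 (mod 8): 5·t ≡ 7 − 0 = 7 (mod 8).
    The inverse of 5 mod 8 is 5 (since 5·5 = 25 = 3·8 + 1), so t ≡ 5·7 = 35 ≡ 3 (mod 8).
    Then x = 0 + 5·3 = 15, valid modulo lcm(5, 8) = 40: x ≡ 15 (mod 40).
  Combine with x ≡ 6 (mod 7): since gcd(40, 7) = 1, we get a unique residue mod 280.
    Write x = 15 + 40·t and substitute into x ≡ 6 (mod 7): 40·t ≡ 6 − 15 = -9 (mod 7).
    Reduce coefficients mod 7: 5·t ≡ 5 (mod 7).
    The inverse of 5 mod 7 is 3 (since 5·3 = 15 = 2·7 + 1), so t ≡ 3·5 = 15 ≡ 1 (mod 7).
    Then x = 15 + 40·1 = 55, valid modulo lcm(40, 7) = 280: x ≡ 55 (mod 280).
Verify: 55 mod 5 = 0 ✓, 55 mod 8 = 7 ✓, 55 mod 7 = 6 ✓.

x ≡ 55 (mod 280).


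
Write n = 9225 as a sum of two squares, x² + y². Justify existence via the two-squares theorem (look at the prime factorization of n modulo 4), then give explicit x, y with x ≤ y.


Step 1: Factor n = 9225 = 3^2 · 5^2 · 41.
Step 2: Check the mod-4 condition on each prime factor: 3 ≡ 3 (mod 4), exponent 2 (must be even); 5 ≡ 1 (mod 4), exponent 2; 41 ≡ 1 (mod 4), exponent 1.
All primes ≡ 3 (mod 4) appear to even exponent (or don't appear), so by the two-squares theorem n IS expressible as a sum of two squares.
Step 3: Build a representation. Group n = k² · m with k = 3 and m = 5 · 5 · 41 = 1025 (a product of primes ≡ 1 (mod 4)); a representation of m scales to one of n via (k·x)² + (k·y)² = k²(x² + y²). Each prime p ≡ 1 (mod 4) is itself a sum of two squares; find a² by testing p − a² for a perfect square:
  5: 5 − 1² = 4 = 2² ⇒ 5 = 1² + 2².
  41: 41 − 1² = 40, 41 − 2² = 37, 41 − 3² = 32, 41 − 4² = 25 = 5² ⇒ 41 = 4² + 5².
  Combine using the Brahmagupta–Fibonacci identity (a² + b²)(c² + d²) = (ac − bd)² + (ad + bc)² = (ac + bd)² + (ad − bc)²:
  5 · 5 = 25: from (1² + 2²)(1² + 2²), take (1·1 − 2·2, 1·2 + 2·1) = (1 − 4, 2 + 2) = (-3, 4); dropping signs (only squares matter) gives (3, 4); check 3² + 4² = 9 + 16 = 25 ✓.
  25 · 41 = 1025: from (3² + 4²)(4² + 5²), take (3·4 − 4·5, 3·5 + 4·4) = (12 − 20, 15 + 16) = (-8, 31); dropping signs (only squares matter) gives (8, 31); check 8² + 31² = 64 + 961 = 1025 ✓.
  Scale by k = 3: (3·8, 3·31) = (24, 93).
Step 4: Order so x ≤ y and verify: 24² + 93² = 576 + 8649 = 9225 = n. ✓

n = 9225 = 24² + 93² (one valid representation with x ≤ y).


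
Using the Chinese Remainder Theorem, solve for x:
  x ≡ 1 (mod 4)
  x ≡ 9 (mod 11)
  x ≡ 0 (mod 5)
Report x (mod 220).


Moduli 4, 11, 5 are pairwise coprime; by CRT there is a unique solution modulo M = 4 · 11 · 5 = 220.
Solve pairwise, accumulating the modulus:
  Start with x ≡ 1 (mod 4).
  Combine with x ≡ 9 (mod 11): since gcd(4, 11) = 1, we get a unique residue mod 44.
    Write x = 1 + 4·t and substitute into x ≡ 9 (mod 11): 4·t ≡ 9 − 1 = 8 (mod 11).
    The inverse of 4 mod 11 is 3 (since 4·3 = 12 = 1·11 + 1), so t ≡ 3·8 = 24 ≡ 2 (mod 11).
    Then x = 1 + 4·2 = 9, valid modulo lcm(4, 11) = 44: x ≡ 9 (mod 44).
  Combine with x ≡ 0 (mod 5): since gcd(44, 5) = 1, we get a unique residue mod 220.
    Write x = 9 + 44·t and substitute into x ≡ 0 (mod 5): 44·t ≡ 0 − 9 = -9 (mod 5).
    Reduce coefficients mod 5: 4·t ≡ 1 (mod 5).
    The inverse of 4 mod 5 is 4 (since 4·4 = 16 = 3·5 + 1), so t ≡ 4·1 = 4 ≡ 4 (mod 5).
    Then x = 9 + 44·4 = 185, valid modulo lcm(44, 5) = 220: x ≡ 185 (mod 220).
Verify: 185 mod 4 = 1 ✓, 185 mod 11 = 9 ✓, 185 mod 5 = 0 ✓.

x ≡ 185 (mod 220).


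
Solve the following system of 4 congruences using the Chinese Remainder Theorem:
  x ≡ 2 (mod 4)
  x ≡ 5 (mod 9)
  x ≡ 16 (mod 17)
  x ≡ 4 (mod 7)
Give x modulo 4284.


Product of moduli M = 4 · 9 · 17 · 7 = 4284.
Merge one congruence at a time:
  Start: x ≡ 2 (mod 4).
  Combine with x ≡ 5 (mod 9); new modulus lcm = 36.
    Write x = 2 + 4·t and substitute into x ≡ 5 (mod 9): 4·t ≡ 5 − 2 = 3 (mod 9).
    The inverse of 4 mod 9 is 7 (since 4·7 = 28 = 3·9 + 1), so t ≡ 7·3 = 21 ≡ 3 (mod 9).
    Then x = 2 + 4·3 = 14, valid modulo lcm(4, 9) = 36: x ≡ 14 (mod 36).
  Combine with x ≡ 16 (mod 17); new modulus lcm = 612.
    Write x = 14 + 36·t and substitute into x ≡ 16 (mod 17): 36·t ≡ 16 − 14 = 2 (mod 17).
    Reduce coefficients mod 17: 2·t ≡ 2 (mod 17).
    The inverse of 2 mod 17 is 9 (since 2·9 = 18 = 1·17 + 1), so t ≡ 9·2 = 18 ≡ 1 (mod 17).
    Then x = 14 + 36·1 = 50, valid modulo lcm(36, 17) = 612: x ≡ 50 (mod 612).
  Combine with x ≡ 4 (mod 7); new modulus lcm = 4284.
    Write x = 50 + 612·t and substitute into x ≡ 4 (mod 7): 612·t ≡ 4 − 50 = -46 (mod 7).
    Reduce coefficients mod 7: 3·t ≡ 3 (mod 7).
    The inverse of 3 mod 7 is 5 (since 3·5 = 15 = 2·7 + 1), so t ≡ 5·3 = 15 ≡ 1 (mod 7).
    Then x = 50 + 612·1 = 662, valid modulo lcm(612, 7) = 4284: x ≡ 662 (mod 4284).
Verify against each original: 662 mod 4 = 2, 662 mod 9 = 5, 662 mod 17 = 16, 662 mod 7 = 4.

x ≡ 662 (mod 4284).


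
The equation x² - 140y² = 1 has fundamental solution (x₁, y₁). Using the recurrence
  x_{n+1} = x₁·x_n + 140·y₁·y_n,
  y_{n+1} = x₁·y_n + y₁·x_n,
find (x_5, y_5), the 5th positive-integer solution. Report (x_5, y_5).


Step 1: Find the fundamental solution (x₁, y₁) of x² - 140y² = 1.
  Expand √140 as a continued fraction. a₀ = ⌊√140⌋ = 11; iterate m_{k+1} = d_k·a_k − m_k, d_{k+1} = (140 − m_{k+1}²)/d_k, a_{k+1} = ⌊(a₀ + m_{k+1})/d_{k+1}⌋ (starting m₀ = 0, d₀ = 1), with convergents p_k = a_k·p_{k-1} + p_{k-2}, q_k = a_k·q_{k-1} + q_{k-2} (p₋₁ = 1, q₋₁ = 0):
  k = 0: a₀ = 11; p₀/q₀ = 11/1; p₀² − 140·q₀² = 121 − 140 = -19.
  k = 1: m = 11, d = 19, a = ⌊(11 + 11)/19⌋ = 1; p/q = (1·11 + 1)/(1·1 + 0) = 12/1; p² − 140·q² = 144 − 140 = 4.
  k = 2: m = 8, d = 4, a = ⌊(11 + 8)/4⌋ = 4; p/q = (4·12 + 11)/(4·1 + 1) = 59/5; p² − 140·q² = 3481 − 3500 = -19.
  k = 3: m = 8, d = 19, a = ⌊(11 + 8)/19⌋ = 1; p/q = (1·59 + 12)/(1·5 + 1) = 71/6; p² − 140·q² = 5041 − 5040 = 1.
  The first convergent with p² − 140·q² = 1 gives the fundamental solution (x₁, y₁) = (71, 6).
Step 2: Apply the recurrence (x_{n+1}, y_{n+1}) = (x₁x_n + 140y₁y_n, x₁y_n + y₁x_n) repeatedly.
  From (x_1, y_1) = (71, 6): x_2 = 71·71 + 140·6·6 = 10081; y_2 = 71·6 + 6·71 = 852.
  From (x_2, y_2) = (10081, 852): x_3 = 71·10081 + 140·6·852 = 1431431; y_3 = 71·852 + 6·10081 = 120978.
  From (x_3, y_3) = (1431431, 120978): x_4 = 71·1431431 + 140·6·120978 = 203253121; y_4 = 71·120978 + 6·1431431 = 17178024.
  From (x_4, y_4) = (203253121, 17178024): x_5 = 71·203253121 + 140·6·17178024 = 28860511751; y_5 = 71·17178024 + 6·203253121 = 2439158430.
Step 3: Verify x_5² - 140·y_5² = 832929138529609086001 - 832929138529609086000 = 1 (should be 1). ✓

(x_1, y_1) = (71, 6); (x_5, y_5) = (28860511751, 2439158430).
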